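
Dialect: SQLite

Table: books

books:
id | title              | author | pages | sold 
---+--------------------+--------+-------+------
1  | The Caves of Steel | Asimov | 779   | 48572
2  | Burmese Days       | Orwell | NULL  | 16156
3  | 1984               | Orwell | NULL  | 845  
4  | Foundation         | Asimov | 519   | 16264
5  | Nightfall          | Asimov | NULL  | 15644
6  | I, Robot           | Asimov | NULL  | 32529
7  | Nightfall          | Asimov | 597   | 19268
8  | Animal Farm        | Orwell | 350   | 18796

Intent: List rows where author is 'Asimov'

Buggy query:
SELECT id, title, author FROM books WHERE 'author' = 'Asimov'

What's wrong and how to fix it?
Bug: Single quotes denote string literals in SQL; the column name is being compared as a constant string

Fix: Remove the quotes around the column name (or use double quotes for an identifier)

Corrected query:
SELECT id, title, author FROM books WHERE author = 'Asimov'

Result:
id | title              | author
---+--------------------+-------
1  | The Caves of Steel | Asimov
4  | Foundation         | Asimov
5  | Nightfall          | Asimov
6  | I, Robot           | Asimov
7  | Nightfall          | Asimov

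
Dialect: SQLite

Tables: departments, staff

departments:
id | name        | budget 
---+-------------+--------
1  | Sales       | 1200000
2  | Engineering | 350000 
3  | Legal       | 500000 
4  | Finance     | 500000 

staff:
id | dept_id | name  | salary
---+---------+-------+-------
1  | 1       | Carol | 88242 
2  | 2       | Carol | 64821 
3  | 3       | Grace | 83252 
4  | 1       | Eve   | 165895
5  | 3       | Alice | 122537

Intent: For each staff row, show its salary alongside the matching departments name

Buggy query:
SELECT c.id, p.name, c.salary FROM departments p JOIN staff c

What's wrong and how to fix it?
Bug: Missing join condition: each staff row is matched to all departments rows instead of just its own

Fix: Specify the join condition linking the foreign key to the parent id

Corrected query:
SELECT c.id, p.name, c.salary FROM departments p JOIN staff c ON c.dept_id = p.id

Result:
id | name        | salary
---+-------------+-------
1  | Sales       | 88242 
2  | Engineering | 64821 
3  | Legal       | 83252 
4  | Sales       | 165895
5  | Legal       | 122537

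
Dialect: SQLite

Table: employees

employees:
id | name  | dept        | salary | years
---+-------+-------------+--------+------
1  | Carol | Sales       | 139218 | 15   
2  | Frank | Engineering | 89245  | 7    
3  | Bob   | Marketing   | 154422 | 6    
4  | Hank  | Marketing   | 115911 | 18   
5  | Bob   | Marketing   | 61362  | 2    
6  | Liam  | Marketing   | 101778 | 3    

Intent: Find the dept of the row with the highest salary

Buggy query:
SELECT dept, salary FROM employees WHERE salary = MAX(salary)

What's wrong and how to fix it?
Bug: MAX(salary) is an aggregate and cannot be used directly in WHERE

Fix: Wrap MAX in a scalar subquery so WHERE compares against a single value

Corrected query:
SELECT dept, salary FROM employees WHERE salary = (SELECT MAX(salary) FROM employees)

Result:
dept      | salary
----------+-------
Marketing | 154422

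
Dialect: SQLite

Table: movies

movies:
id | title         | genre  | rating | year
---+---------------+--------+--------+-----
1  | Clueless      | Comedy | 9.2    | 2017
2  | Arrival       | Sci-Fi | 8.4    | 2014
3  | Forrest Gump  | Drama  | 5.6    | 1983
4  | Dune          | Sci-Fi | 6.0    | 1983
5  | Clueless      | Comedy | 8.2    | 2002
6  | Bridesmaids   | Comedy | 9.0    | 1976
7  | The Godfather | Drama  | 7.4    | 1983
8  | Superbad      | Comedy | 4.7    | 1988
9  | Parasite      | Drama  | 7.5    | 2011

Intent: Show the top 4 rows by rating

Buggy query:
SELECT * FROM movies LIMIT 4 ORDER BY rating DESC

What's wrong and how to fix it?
Bug: ORDER BY cannot follow LIMIT; LIMIT is the final clause

Fix: Swap the clauses: ORDER BY first, then LIMIT

Corrected query:
SELECT * FROM movies ORDER BY rating DESC LIMIT 4

Result:
id | title       | genre  | rating | year
---+-------------+--------+--------+-----
1  | Clueless    | Comedy | 9.2    | 2017
6  | Bridesmaids | Comedy | 9      | 1976
2  | Arrival     | Sci-Fi | 8.4    | 2014
5  | Clueless    | Comedy | 8.2    | 2002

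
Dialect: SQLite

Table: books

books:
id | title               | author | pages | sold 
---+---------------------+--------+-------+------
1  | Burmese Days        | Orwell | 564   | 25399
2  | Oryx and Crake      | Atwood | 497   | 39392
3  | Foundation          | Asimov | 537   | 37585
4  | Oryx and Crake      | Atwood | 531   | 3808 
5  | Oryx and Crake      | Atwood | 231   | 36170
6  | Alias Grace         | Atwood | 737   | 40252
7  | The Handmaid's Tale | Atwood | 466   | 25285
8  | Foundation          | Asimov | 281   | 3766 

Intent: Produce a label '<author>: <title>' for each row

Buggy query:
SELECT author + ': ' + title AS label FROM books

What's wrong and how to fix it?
Bug: SQLite uses || for string concatenation; + coerces text to numbers (yielding 0)

Fix: Replace + with || to concatenate text

Corrected query:
SELECT author || ': ' || title AS label FROM books

Result:
label                      
---------------------------
Orwell: Burmese Days       
Atwood: Oryx and Crake     
Asimov: Foundation         
Atwood: Oryx and Crake     
Atwood: Oryx and Crake     
Atwood: Alias Grace        
Atwood: The Handmaid's Tale
Asimov: Foundation         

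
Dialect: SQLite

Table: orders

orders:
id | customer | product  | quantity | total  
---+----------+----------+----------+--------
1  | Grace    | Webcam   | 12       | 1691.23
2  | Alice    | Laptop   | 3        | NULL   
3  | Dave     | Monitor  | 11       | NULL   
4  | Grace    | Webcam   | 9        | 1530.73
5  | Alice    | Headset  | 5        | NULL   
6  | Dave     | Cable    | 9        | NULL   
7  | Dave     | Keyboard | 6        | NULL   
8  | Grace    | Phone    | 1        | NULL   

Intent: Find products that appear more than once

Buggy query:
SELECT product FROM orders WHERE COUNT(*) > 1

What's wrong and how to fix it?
Bug: WHERE can't reference COUNT(*); aggregates are computed after WHERE

Fix: GROUP BY product, then filter groups with HAVING COUNT(*) > 1

Corrected query:
SELECT product FROM orders GROUP BY product HAVING COUNT(*) > 1

Result:
product
-------
Webcam 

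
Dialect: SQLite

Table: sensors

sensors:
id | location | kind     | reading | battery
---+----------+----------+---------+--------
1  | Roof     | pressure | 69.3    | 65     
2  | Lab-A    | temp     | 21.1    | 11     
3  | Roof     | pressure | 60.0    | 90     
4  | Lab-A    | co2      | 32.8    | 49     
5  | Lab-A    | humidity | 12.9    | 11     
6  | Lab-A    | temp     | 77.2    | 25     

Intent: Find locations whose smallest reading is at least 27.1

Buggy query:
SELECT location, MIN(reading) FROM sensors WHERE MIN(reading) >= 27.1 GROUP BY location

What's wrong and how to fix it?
Bug: MIN() in WHERE is a misuse of aggregate

Fix: Replace WHERE with HAVING after the GROUP BY

Corrected query:
SELECT location, MIN(reading) FROM sensors GROUP BY location HAVING MIN(reading) >= 27.1

Result:
location | MIN(reading)
---------+-------------
Roof     | 60          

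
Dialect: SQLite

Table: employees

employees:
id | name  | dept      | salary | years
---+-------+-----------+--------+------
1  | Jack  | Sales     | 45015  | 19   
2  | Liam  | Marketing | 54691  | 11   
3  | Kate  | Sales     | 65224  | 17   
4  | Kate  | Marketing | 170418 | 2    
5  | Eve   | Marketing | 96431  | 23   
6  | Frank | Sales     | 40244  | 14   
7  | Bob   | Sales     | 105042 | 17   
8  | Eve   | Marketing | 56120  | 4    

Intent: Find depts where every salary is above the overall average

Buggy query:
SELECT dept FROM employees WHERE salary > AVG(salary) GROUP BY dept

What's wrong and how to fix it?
Bug: AVG() is an aggregate; it can't sit directly in WHERE

Fix: Compute the overall average in a scalar subquery and compare each group's MIN against it in HAVING

Corrected query:
SELECT dept FROM employees GROUP BY dept HAVING MIN(salary) > (SELECT AVG(salary) FROM employees)

Result:
(no rows)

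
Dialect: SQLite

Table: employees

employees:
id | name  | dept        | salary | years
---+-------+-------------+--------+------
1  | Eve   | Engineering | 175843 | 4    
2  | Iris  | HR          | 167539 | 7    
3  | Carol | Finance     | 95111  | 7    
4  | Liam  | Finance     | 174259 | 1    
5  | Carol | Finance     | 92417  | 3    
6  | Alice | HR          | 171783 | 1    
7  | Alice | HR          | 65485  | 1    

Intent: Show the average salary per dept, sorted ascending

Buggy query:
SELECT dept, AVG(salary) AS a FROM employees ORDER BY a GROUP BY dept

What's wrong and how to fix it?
Bug: ORDER BY appears before GROUP BY; SQL clause order requires GROUP BY first

Fix: Reorder: SELECT … FROM … GROUP BY … ORDER BY …

Corrected query:
SELECT dept, AVG(salary) AS a FROM employees GROUP BY dept ORDER BY a

Result:
dept        | a            
------------+--------------
Finance     | 120595.666667
HR          | 134935.666667
Engineering | 175843       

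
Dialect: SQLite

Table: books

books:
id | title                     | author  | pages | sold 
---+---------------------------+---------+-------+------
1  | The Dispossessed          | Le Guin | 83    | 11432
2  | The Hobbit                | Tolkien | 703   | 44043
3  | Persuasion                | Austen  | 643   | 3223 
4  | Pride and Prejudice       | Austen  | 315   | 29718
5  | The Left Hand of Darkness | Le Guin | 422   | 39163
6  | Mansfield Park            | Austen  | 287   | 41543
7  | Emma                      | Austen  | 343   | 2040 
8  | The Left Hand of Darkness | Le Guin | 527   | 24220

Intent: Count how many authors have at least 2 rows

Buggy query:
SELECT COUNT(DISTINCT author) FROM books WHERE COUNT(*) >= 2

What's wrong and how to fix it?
Bug: WHERE filters individual rows, not groups, so a group-level COUNT is invalid there

Fix: Use a subquery that GROUPs and filters with HAVING, then count its rows

Corrected query:
SELECT COUNT(*) FROM (SELECT author FROM books GROUP BY author HAVING COUNT(*) >= 2)

Result:
COUNT(*)
--------
2       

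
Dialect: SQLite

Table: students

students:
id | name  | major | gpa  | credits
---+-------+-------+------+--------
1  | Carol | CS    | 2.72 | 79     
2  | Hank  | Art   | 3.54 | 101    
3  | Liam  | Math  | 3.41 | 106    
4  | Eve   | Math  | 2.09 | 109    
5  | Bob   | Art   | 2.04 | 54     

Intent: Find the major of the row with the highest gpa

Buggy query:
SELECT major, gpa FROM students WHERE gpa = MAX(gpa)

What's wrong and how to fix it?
Bug: MAX(gpa) is an aggregate and cannot be used directly in WHERE

Fix: Wrap MAX in a scalar subquery so WHERE compares against a single value

Corrected query:
SELECT major, gpa FROM students WHERE gpa = (SELECT MAX(gpa) FROM students)

Result:
major | gpa 
------+-----
Art   | 3.54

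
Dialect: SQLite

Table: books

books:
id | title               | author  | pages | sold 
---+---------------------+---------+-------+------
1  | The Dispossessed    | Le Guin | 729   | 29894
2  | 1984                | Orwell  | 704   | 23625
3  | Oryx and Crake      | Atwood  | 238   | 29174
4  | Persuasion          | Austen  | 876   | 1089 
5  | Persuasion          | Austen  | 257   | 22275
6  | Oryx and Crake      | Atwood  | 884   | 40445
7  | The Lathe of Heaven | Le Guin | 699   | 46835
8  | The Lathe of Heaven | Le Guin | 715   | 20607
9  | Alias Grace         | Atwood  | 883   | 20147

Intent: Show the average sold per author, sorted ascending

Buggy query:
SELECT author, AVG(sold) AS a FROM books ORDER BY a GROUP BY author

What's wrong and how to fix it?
Bug: ORDER BY appears before GROUP BY; SQL clause order requires GROUP BY first

Fix: Move ORDER BY to the end, after GROUP BY

Corrected query:
SELECT author, AVG(sold) AS a FROM books GROUP BY author ORDER BY a

Result:
author  | a           
--------+-------------
Austen  | 11682       
Orwell  | 23625       
Atwood  | 29922       
Le Guin | 32445.333333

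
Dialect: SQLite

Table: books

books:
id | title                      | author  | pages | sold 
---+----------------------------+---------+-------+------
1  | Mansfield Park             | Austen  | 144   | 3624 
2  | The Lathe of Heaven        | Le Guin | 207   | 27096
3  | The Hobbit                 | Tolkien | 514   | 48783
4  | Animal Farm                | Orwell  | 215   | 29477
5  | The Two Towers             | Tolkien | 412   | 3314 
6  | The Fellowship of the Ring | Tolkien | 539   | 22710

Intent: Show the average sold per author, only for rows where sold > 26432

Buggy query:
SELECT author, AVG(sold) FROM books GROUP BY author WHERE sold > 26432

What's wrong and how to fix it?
Bug: WHERE cannot follow GROUP BY

Fix: Place WHERE between FROM and GROUP BY

Corrected query:
SELECT author, AVG(sold) FROM books WHERE sold > 26432 GROUP BY author

Result:
author  | AVG(sold)
--------+----------
Le Guin | 27096    
Orwell  | 29477    
Tolkien | 48783    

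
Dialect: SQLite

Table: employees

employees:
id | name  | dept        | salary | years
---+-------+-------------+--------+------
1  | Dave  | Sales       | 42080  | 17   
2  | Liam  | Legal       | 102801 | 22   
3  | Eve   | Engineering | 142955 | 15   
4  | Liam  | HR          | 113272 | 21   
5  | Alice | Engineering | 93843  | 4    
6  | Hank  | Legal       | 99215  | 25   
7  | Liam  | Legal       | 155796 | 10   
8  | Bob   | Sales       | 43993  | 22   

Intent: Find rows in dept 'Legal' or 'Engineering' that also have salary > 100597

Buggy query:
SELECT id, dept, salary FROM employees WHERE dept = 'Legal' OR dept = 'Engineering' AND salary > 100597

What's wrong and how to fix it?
Bug: AND binds tighter than OR, so this parses as dept = 'Legal' OR (dept = 'Engineering' AND salary > 100597)

Fix: Add parentheses around the OR so the AND applies to both alternatives

Corrected query:
SELECT id, dept, salary FROM employees WHERE (dept = 'Legal' OR dept = 'Engineering') AND salary > 100597

Result:
id | dept        | salary
---+-------------+-------
2  | Legal       | 102801
3  | Engineering | 142955
7  | Legal       | 155796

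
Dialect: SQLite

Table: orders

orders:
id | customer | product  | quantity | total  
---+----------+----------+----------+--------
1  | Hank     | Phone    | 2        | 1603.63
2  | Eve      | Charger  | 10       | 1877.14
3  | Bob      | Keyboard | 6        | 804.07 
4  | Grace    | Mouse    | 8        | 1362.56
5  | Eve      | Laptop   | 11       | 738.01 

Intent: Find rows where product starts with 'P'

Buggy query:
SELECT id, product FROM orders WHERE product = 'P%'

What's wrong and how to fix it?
Bug: Wildcards only work with LIKE; '=' treats '%' as a literal character

Fix: Use LIKE for wildcard pattern matching

Corrected query:
SELECT id, product FROM orders WHERE product LIKE 'P%'

Result:
id | product
---+--------
1  | Phone  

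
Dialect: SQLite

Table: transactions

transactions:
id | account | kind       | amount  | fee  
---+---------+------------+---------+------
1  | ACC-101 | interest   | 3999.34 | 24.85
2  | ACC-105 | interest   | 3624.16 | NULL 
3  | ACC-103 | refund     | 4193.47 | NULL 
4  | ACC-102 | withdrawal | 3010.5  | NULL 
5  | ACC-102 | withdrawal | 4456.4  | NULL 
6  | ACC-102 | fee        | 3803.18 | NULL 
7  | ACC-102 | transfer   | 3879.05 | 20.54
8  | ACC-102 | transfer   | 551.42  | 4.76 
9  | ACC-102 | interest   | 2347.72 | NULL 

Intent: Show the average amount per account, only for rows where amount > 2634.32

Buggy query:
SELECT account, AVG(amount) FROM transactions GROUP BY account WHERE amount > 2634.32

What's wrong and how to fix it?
Bug: Row-level WHERE must come before GROUP BY in the clause order

Fix: Move the WHERE clause before GROUP BY

Corrected query:
SELECT account, AVG(amount) FROM transactions WHERE amount > 2634.32 GROUP BY account

Result:
account | AVG(amount)
--------+------------
ACC-101 | 3999.34    
ACC-102 | 3787.2825  
ACC-103 | 4193.47    
ACC-105 | 3624.16    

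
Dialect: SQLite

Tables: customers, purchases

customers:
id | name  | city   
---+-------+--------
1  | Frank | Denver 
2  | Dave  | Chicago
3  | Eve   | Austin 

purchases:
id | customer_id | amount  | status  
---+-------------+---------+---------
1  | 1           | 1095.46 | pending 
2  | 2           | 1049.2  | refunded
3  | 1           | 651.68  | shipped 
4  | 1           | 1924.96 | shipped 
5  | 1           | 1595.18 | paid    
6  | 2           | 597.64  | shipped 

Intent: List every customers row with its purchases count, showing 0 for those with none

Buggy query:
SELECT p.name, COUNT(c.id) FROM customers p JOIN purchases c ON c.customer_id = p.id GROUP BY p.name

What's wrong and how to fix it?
Bug: An inner join excludes parents with zero children

Fix: Switch to LEFT JOIN to retain unmatched parent rows

Corrected query:
SELECT p.name, COUNT(c.id) FROM customers p LEFT JOIN purchases c ON c.customer_id = p.id GROUP BY p.name

Result:
name  | COUNT(c.id)
------+------------
Dave  | 2          
Eve   | 0          
Frank | 4          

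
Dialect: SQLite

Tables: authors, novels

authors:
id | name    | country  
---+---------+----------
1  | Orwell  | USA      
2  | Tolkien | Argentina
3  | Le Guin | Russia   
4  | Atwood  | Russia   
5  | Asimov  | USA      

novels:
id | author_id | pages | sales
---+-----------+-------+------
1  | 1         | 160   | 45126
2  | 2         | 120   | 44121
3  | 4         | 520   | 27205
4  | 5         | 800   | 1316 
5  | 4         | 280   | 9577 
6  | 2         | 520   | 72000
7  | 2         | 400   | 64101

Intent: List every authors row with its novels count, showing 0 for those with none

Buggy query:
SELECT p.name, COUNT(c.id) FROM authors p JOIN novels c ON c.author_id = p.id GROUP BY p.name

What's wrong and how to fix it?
Bug: INNER JOIN drops authors rows that have no matching novels rows

Fix: Switch to LEFT JOIN to retain unmatched parent rows

Corrected query:
SELECT p.name, COUNT(c.id) FROM authors p LEFT JOIN novels c ON c.author_id = p.id GROUP BY p.name

Result:
name    | COUNT(c.id)
--------+------------
Asimov  | 1          
Atwood  | 2          
Le Guin | 0          
Orwell  | 1          
Tolkien | 3          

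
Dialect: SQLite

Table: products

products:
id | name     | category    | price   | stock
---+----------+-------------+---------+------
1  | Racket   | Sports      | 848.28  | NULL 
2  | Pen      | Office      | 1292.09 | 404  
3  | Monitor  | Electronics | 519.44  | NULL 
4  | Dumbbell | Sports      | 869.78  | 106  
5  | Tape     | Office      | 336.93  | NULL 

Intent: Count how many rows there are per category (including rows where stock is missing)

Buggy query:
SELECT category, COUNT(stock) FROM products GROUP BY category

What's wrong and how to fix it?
Bug: COUNT(stock) skips NULLs, so groups with missing stock are undercounted

Fix: Replace COUNT(stock) with COUNT(*)

Corrected query:
SELECT category, COUNT(*) FROM products GROUP BY category

Result:
category    | COUNT(*)
------------+---------
Electronics | 1       
Office      | 2       
Sports      | 2       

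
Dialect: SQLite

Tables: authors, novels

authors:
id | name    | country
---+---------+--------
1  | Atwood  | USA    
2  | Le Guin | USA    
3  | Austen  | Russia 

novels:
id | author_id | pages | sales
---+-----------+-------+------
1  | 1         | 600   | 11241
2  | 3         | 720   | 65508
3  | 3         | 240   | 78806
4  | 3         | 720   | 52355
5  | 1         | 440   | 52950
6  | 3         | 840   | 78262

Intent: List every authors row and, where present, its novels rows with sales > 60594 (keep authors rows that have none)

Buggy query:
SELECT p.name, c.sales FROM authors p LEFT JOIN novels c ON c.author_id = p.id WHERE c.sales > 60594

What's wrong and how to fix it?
Bug: Filtering c.sales in WHERE discards the NULL rows produced by LEFT JOIN, turning it into an inner join

Fix: Move the right-table condition into the ON clause so unmatched parents are kept

Corrected query:
SELECT p.name, c.sales FROM authors p LEFT JOIN novels c ON c.author_id = p.id AND c.sales > 60594

Result:
name    | sales
--------+------
Atwood  | NULL 
Le Guin | NULL 
Austen  | 65508
Austen  | 78262
Austen  | 78806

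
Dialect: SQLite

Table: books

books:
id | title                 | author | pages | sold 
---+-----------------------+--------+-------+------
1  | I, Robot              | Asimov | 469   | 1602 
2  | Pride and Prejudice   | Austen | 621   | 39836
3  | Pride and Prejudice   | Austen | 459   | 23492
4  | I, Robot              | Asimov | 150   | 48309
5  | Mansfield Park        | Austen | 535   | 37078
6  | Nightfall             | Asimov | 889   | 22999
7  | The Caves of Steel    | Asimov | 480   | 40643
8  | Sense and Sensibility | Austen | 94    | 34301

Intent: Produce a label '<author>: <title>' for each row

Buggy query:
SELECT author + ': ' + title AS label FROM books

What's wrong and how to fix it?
Bug: SQLite uses || for string concatenation; + coerces text to numbers (yielding 0)

Fix: Replace + with || to concatenate text

Corrected query:
SELECT author || ': ' || title AS label FROM books

Result:
label                        
-----------------------------
Asimov: I, Robot             
Austen: Pride and Prejudice  
Austen: Pride and Prejudice  
Asimov: I, Robot             
Austen: Mansfield Park       
Asimov: Nightfall            
Asimov: The Caves of Steel   
Austen: Sense and Sensibility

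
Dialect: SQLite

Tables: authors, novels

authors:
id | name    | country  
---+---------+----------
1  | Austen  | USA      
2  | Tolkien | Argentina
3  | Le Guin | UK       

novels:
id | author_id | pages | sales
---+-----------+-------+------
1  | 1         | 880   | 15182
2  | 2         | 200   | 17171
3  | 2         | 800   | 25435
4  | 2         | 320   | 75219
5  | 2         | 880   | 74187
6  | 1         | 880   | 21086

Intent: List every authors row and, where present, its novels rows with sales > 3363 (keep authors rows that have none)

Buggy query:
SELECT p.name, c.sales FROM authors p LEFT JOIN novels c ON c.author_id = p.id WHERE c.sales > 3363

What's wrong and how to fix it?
Bug: A WHERE condition on the right-hand table after LEFT JOIN drops unmatched parents

Fix: Put 'c.sales > 3363' in the JOIN's ON clause instead of WHERE

Corrected query:
SELECT p.name, c.sales FROM authors p LEFT JOIN novels c ON c.author_id = p.id AND c.sales > 3363

Result:
name    | sales
--------+------
Austen  | 15182
Austen  | 21086
Tolkien | 17171
Tolkien | 25435
Tolkien | 74187
Tolkien | 75219
Le Guin | NULL 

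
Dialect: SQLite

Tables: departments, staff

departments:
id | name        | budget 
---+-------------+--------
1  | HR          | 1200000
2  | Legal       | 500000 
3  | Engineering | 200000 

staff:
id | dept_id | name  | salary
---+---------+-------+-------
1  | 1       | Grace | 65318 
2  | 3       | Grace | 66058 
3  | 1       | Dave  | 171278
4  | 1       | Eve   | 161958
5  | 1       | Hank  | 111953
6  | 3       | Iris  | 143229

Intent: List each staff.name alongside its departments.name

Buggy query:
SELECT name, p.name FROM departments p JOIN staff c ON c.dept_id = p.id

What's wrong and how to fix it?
Bug: Both tables have a 'name' column; the unqualified reference is ambiguous

Fix: Prefix ambiguous columns with the table alias

Corrected query:
SELECT c.name, p.name FROM departments p JOIN staff c ON c.dept_id = p.id

Result:
name  | name       
------+------------
Grace | HR         
Grace | Engineering
Dave  | HR         
Eve   | HR         
Hank  | HR         
Iris  | Engineering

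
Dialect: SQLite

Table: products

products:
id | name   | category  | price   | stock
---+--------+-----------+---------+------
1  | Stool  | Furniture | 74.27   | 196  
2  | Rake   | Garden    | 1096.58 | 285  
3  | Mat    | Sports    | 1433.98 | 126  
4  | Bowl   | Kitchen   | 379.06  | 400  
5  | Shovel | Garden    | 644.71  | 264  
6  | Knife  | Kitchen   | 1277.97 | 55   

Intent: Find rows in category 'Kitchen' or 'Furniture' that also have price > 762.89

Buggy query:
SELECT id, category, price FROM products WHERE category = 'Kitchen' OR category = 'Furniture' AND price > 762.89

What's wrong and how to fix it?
Bug: AND binds tighter than OR, so this parses as category = 'Kitchen' OR (category = 'Furniture' AND price > 762.89)

Fix: Group the OR with parentheses (or use IN), then AND the threshold

Corrected query:
SELECT id, category, price FROM products WHERE (category = 'Kitchen' OR category = 'Furniture') AND price > 762.89

Result:
id | category | price  
---+----------+--------
6  | Kitchen  | 1277.97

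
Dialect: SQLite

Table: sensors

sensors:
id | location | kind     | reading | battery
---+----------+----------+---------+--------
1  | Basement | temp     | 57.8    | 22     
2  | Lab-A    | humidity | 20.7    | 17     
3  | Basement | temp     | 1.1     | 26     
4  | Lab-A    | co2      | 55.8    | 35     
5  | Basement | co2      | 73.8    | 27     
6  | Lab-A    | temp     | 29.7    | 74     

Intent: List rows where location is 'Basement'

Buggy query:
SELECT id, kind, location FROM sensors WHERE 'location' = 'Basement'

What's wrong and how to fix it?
Bug: Single quotes denote string literals in SQL; the column name is being compared as a constant string

Fix: Remove the quotes around the column name (or use double quotes for an identifier)

Corrected query:
SELECT id, kind, location FROM sensors WHERE location = 'Basement'

Result:
id | kind | location
---+------+---------
1  | temp | Basement
3  | temp | Basement
5  | co2  | Basement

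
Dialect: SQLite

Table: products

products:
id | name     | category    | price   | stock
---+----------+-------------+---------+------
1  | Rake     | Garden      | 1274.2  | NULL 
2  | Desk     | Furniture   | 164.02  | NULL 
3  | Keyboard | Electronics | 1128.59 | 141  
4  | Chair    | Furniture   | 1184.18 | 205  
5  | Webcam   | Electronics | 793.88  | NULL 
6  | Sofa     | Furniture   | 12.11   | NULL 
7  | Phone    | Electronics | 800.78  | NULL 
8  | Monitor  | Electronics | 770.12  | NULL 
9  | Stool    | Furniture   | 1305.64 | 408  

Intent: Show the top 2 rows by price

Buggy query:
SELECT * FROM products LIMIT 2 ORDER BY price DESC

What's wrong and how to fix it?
Bug: ORDER BY cannot follow LIMIT; LIMIT is the final clause

Fix: Swap the clauses: ORDER BY first, then LIMIT

Corrected query:
SELECT * FROM products ORDER BY price DESC LIMIT 2

Result:
id | name  | category  | price   | stock
---+-------+-----------+---------+------
9  | Stool | Furniture | 1305.64 | 408  
1  | Rake  | Garden    | 1274.2  | NULL 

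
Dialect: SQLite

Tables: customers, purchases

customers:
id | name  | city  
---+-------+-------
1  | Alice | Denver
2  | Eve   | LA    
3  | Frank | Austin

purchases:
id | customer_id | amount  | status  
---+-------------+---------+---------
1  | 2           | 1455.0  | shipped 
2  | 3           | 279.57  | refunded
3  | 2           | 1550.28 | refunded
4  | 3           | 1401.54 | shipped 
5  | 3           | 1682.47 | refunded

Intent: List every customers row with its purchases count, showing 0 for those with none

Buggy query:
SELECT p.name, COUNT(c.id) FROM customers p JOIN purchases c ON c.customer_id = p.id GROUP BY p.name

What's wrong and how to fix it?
Bug: INNER JOIN drops customers rows that have no matching purchases rows

Fix: Switch to LEFT JOIN to retain unmatched parent rows

Corrected query:
SELECT p.name, COUNT(c.id) FROM customers p LEFT JOIN purchases c ON c.customer_id = p.id GROUP BY p.name

Result:
name  | COUNT(c.id)
------+------------
Alice | 0          
Eve   | 2          
Frank | 3          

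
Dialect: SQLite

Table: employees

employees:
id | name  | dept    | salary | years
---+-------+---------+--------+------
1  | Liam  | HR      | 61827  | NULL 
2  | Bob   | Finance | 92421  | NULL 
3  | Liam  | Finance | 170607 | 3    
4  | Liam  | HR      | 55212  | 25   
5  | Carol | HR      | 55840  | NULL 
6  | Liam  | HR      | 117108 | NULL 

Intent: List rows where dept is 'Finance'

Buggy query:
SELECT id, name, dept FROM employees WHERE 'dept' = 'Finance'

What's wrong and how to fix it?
Bug: Single quotes denote string literals in SQL; the column name is being compared as a constant string

Fix: Reference the column as dept without single quotes

Corrected query:
SELECT id, name, dept FROM employees WHERE dept = 'Finance'

Result:
id | name | dept   
---+------+--------
2  | Bob  | Finance
3  | Liam | Finance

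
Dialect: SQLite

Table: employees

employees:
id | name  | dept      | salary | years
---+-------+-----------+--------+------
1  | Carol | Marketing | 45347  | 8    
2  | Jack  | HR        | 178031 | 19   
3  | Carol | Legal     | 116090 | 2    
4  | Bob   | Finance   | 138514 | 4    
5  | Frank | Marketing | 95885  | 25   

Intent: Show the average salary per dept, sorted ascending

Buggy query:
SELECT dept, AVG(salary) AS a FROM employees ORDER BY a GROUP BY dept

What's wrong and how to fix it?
Bug: ORDER BY appears before GROUP BY; SQL clause order requires GROUP BY first

Fix: Move ORDER BY to the end, after GROUP BY

Corrected query:
SELECT dept, AVG(salary) AS a FROM employees GROUP BY dept ORDER BY a

Result:
dept      | a     
----------+-------
Marketing | 70616 
Legal     | 116090
Finance   | 138514
HR        | 178031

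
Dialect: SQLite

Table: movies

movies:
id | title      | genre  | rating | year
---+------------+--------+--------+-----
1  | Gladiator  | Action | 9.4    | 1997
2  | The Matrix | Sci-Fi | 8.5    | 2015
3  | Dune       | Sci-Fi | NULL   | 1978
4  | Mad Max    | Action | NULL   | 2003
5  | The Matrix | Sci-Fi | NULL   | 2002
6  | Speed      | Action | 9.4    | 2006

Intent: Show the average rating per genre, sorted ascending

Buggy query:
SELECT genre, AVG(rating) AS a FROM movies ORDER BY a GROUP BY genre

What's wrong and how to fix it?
Bug: ORDER BY appears before GROUP BY; SQL clause order requires GROUP BY first

Fix: Reorder: SELECT … FROM … GROUP BY … ORDER BY …

Corrected query:
SELECT genre, AVG(rating) AS a FROM movies GROUP BY genre ORDER BY a

Result:
genre  | a  
-------+----
Sci-Fi | 8.5
Action | 9.4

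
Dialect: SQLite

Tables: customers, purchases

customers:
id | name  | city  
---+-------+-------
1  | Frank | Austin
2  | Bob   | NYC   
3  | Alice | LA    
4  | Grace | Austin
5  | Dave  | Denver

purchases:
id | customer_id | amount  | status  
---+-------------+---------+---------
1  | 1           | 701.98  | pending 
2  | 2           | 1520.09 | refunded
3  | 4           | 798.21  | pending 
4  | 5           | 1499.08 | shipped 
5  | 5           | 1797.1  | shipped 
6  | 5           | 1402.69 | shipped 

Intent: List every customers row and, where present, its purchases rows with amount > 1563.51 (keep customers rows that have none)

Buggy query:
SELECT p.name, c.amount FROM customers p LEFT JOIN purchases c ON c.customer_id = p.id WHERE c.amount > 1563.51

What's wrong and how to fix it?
Bug: Filtering c.amount in WHERE discards the NULL rows produced by LEFT JOIN, turning it into an inner join

Fix: Move the right-table condition into the ON clause so unmatched parents are kept

Corrected query:
SELECT p.name, c.amount FROM customers p LEFT JOIN purchases c ON c.customer_id = p.id AND c.amount > 1563.51

Result:
name  | amount
------+-------
Frank | NULL  
Bob   | NULL  
Alice | NULL  
Grace | NULL  
Dave  | 1797.1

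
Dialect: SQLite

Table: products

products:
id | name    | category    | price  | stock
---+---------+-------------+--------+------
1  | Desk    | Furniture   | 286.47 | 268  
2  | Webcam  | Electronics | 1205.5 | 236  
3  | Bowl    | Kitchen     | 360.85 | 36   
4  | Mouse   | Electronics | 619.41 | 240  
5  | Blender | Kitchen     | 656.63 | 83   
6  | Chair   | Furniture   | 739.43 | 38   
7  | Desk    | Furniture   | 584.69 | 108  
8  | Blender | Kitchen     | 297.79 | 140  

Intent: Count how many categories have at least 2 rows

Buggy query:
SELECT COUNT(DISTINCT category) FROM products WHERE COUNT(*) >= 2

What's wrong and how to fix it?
Bug: WHERE filters individual rows, not groups, so a group-level COUNT is invalid there

Fix: Group first with HAVING COUNT(*) >= 2, then COUNT the resulting groups

Corrected query:
SELECT COUNT(*) FROM (SELECT category FROM products GROUP BY category HAVING COUNT(*) >= 2)

Result:
COUNT(*)
--------
3       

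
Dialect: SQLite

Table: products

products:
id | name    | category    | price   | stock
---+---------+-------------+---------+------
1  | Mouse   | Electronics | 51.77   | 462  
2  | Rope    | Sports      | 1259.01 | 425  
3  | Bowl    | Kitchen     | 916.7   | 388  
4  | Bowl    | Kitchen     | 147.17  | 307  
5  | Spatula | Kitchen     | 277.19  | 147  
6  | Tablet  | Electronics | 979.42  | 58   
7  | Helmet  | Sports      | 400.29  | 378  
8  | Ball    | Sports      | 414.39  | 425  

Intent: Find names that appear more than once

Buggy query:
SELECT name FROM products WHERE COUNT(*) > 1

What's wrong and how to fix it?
Bug: COUNT(*) is an aggregate and cannot be used in WHERE

Fix: Group first, then use HAVING for the count condition

Corrected query:
SELECT name FROM products GROUP BY name HAVING COUNT(*) > 1

Result:
name
----
Bowl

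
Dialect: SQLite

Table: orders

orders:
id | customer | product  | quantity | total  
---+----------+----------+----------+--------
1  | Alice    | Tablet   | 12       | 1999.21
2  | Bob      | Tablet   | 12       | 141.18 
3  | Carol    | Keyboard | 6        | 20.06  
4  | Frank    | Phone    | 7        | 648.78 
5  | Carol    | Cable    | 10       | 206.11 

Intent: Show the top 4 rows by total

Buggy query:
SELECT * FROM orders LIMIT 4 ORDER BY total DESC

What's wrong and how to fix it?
Bug: LIMIT must come after ORDER BY

Fix: Swap the clauses: ORDER BY first, then LIMIT

Corrected query:
SELECT * FROM orders ORDER BY total DESC LIMIT 4

Result:
id | customer | product | quantity | total  
---+----------+---------+----------+--------
1  | Alice    | Tablet  | 12       | 1999.21
4  | Frank    | Phone   | 7        | 648.78 
5  | Carol    | Cable   | 10       | 206.11 
2  | Bob      | Tablet  | 12       | 141.18 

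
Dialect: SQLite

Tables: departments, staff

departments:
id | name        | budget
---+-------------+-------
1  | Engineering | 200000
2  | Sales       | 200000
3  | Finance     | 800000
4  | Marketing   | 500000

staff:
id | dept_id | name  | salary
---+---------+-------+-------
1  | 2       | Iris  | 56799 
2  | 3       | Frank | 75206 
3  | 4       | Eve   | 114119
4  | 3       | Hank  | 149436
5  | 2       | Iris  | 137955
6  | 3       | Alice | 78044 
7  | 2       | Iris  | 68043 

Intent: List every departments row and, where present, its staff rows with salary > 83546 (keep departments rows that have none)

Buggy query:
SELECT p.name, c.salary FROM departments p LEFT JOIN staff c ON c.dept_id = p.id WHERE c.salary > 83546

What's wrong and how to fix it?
Bug: Filtering c.salary in WHERE discards the NULL rows produced by LEFT JOIN, turning it into an inner join

Fix: Move the right-table condition into the ON clause so unmatched parents are kept

Corrected query:
SELECT p.name, c.salary FROM departments p LEFT JOIN staff c ON c.dept_id = p.id AND c.salary > 83546

Result:
name        | salary
------------+-------
Engineering | NULL  
Sales       | 137955
Finance     | 149436
Marketing   | 114119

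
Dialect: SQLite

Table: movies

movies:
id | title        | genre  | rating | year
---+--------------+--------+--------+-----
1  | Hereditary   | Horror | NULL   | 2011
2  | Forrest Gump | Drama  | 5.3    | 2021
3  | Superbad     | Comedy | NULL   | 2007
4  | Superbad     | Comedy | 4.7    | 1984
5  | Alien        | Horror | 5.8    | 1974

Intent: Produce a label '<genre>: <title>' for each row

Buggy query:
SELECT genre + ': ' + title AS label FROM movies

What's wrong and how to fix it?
Bug: SQLite uses || for string concatenation; + coerces text to numbers (yielding 0)

Fix: Use the || operator for string concatenation

Corrected query:
SELECT genre || ': ' || title AS label FROM movies

Result:
label              
-------------------
Horror: Hereditary 
Drama: Forrest Gump
Comedy: Superbad   
Comedy: Superbad   
Horror: Alien      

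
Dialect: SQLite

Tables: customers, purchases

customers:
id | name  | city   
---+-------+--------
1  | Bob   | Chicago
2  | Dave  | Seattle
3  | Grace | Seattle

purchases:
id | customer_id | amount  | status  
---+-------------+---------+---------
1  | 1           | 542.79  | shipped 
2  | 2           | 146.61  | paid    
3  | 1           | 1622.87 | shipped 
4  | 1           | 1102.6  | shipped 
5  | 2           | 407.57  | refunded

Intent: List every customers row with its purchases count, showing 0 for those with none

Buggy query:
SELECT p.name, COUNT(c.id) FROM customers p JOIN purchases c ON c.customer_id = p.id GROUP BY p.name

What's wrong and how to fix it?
Bug: INNER JOIN drops customers rows that have no matching purchases rows

Fix: Switch to LEFT JOIN to retain unmatched parent rows

Corrected query:
SELECT p.name, COUNT(c.id) FROM customers p LEFT JOIN purchases c ON c.customer_id = p.id GROUP BY p.name

Result:
name  | COUNT(c.id)
------+------------
Bob   | 3          
Dave  | 2          
Grace | 0          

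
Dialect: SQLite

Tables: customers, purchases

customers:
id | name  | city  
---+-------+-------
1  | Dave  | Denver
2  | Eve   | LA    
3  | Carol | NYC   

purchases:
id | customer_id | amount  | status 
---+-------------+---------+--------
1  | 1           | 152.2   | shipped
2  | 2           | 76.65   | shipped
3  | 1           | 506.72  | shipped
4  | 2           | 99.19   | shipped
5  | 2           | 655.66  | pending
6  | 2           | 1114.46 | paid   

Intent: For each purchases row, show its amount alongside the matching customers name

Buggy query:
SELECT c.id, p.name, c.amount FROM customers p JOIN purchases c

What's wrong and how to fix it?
Bug: JOIN with no ON clause produces a cartesian product; every purchases row pairs with every customers row

Fix: Add ON c.customer_id = p.id to the JOIN

Corrected query:
SELECT c.id, p.name, c.amount FROM customers p JOIN purchases c ON c.customer_id = p.id

Result:
id | name | amount 
---+------+--------
1  | Dave | 152.2  
2  | Eve  | 76.65  
3  | Dave | 506.72 
4  | Eve  | 99.19  
5  | Eve  | 655.66 
6  | Eve  | 1114.46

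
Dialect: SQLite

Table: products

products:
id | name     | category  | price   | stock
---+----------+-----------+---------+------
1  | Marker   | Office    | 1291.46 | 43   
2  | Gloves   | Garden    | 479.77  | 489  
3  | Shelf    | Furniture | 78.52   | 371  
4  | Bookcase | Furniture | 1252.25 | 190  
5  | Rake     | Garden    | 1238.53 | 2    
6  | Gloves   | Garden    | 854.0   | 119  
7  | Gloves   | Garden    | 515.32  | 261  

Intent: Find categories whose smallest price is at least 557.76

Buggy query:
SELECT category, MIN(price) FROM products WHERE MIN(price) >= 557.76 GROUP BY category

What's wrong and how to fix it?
Bug: MIN() in WHERE is a misuse of aggregate

Fix: Replace WHERE with HAVING after the GROUP BY

Corrected query:
SELECT category, MIN(price) FROM products GROUP BY category HAVING MIN(price) >= 557.76

Result:
category | MIN(price)
---------+-----------
Office   | 1291.46   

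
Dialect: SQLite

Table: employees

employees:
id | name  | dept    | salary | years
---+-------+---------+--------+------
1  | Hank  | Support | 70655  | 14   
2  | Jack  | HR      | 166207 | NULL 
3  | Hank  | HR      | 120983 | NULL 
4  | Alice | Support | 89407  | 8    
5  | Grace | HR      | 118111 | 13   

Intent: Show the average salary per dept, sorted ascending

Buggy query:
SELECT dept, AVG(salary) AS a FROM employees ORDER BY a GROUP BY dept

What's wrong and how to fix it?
Bug: GROUP BY must precede ORDER BY

Fix: Move ORDER BY to the end, after GROUP BY

Corrected query:
SELECT dept, AVG(salary) AS a FROM employees GROUP BY dept ORDER BY a

Result:
dept    | a            
--------+--------------
Support | 80031        
HR      | 135100.333333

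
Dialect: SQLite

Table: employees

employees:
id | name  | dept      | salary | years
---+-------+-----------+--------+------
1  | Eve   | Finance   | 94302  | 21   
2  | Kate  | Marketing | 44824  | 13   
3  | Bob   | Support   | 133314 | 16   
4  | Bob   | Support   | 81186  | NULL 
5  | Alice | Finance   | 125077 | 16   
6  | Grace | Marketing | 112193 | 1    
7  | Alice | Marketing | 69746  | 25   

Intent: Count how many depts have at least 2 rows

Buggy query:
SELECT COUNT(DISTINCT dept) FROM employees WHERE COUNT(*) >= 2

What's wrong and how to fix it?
Bug: COUNT(*) cannot appear in WHERE; the per-group count doesn't exist yet

Fix: Group first with HAVING COUNT(*) >= 2, then COUNT the resulting groups

Corrected query:
SELECT COUNT(*) FROM (SELECT dept FROM employees GROUP BY dept HAVING COUNT(*) >= 2)

Result:
COUNT(*)
--------
3       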